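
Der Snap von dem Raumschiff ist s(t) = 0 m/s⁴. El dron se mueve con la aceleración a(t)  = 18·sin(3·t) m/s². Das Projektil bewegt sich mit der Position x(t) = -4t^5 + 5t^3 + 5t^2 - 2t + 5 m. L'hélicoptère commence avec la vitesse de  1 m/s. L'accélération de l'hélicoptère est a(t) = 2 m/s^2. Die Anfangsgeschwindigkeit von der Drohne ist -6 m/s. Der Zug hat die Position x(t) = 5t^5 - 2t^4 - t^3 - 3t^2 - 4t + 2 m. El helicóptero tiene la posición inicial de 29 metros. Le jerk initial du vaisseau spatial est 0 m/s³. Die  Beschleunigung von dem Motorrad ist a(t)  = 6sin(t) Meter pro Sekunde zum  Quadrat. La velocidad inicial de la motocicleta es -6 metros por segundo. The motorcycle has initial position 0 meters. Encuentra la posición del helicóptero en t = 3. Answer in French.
Nous devons intégrer notre équation de l'accélération a(t) = 2 2 fois. L'intégrale de l'accélération est la vitesse. En utilisant v(0) = 1, nous obtenons v(t) = 2·t + 1. En intégrant la vitesse et en utilisant la condition initiale x(0) = 29, nous obtenons x(t) = t^2 + t + 29. De l'équation de la position x(t) = t^2 + t + 29, nous substituons t = 3 pour obtenir x = 41.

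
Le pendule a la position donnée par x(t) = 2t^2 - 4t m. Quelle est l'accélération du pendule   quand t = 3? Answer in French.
Pour résoudre ceci, nous devons prendre 2 dérivées de notre équation de la position x(t) = 2·t^2 - 4·t. En dérivant la position, nous obtenons la vitesse: v(t) = 4·t - 4. En dérivant la vitesse, nous obtenons l'accélération: a(t) = 4. De l'équation de l'accélération a(t) = 4, nous substituons t = 3 pour obtenir a = 4.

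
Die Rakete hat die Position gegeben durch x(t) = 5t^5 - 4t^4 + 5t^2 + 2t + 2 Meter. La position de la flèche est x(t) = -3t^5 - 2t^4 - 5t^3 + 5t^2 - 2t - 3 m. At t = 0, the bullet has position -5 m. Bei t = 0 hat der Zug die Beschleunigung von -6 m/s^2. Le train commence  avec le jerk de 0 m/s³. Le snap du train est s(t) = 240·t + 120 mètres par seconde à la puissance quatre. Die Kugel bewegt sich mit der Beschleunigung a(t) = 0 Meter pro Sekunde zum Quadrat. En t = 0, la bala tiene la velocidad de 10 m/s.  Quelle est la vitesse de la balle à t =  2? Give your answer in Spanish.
Debemos encontrar la antiderivada de nuestra ecuación de la aceleración a(t) = 0 1 vez. La integral de la aceleración es la velocidad. Usando v(0) = 10, obtenemos v(t) = 10. De la ecuación de la velocidad v(t) = 10, sustituimos t = 2 para obtener v = 10.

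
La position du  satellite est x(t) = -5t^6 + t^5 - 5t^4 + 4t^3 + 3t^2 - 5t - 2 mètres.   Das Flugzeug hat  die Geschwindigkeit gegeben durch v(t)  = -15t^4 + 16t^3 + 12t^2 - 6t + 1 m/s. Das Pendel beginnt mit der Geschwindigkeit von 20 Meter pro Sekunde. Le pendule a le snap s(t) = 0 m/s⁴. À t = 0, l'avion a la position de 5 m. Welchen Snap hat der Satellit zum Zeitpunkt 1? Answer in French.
Pour résoudre ceci, nous devons prendre 4 dérivées de notre équation de la position x(t) = -5·t^6 + t^5 - 5·t^4 + 4·t^3 + 3·t^2 - 5·t - 2. En prenant d/dt de x(t), nous trouvons v(t) = -30·t^5 + 5·t^4 - 20·t^3 + 12·t^2 + 6·t - 5. En dérivant la vitesse, nous obtenons l'accélération: a(t) = -150·t^4 + 20·t^3 - 60·t^2 + 24·t + 6. En dérivant l'accélération, nous obtenons le jerk: j(t) = -600·t^3 + 60·t^2 - 120·t + 24. En dérivant le jerk, nous obtenons le snap: s(t) = -1800·t^2 + 120·t - 120. Nous avons le snap s(t) = -1800·t^2 + 120·t - 120. En substituant t = 1: s(1) = -1800.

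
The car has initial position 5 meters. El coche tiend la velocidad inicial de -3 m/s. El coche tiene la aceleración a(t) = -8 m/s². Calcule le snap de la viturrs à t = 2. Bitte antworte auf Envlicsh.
Starting from acceleration a(t) = -8, we take 2 derivatives. Differentiating acceleration, we get jerk: j(t) = 0. Taking d/dt of j(t), we find s(t) = 0. We have snap s(t) = 0. Substituting t = 2: s(2) = 0.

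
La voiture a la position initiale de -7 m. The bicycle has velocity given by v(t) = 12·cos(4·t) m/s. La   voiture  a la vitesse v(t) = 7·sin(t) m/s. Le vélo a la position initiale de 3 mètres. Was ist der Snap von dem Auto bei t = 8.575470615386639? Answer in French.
En partant de la vitesse v(t) = 7·sin(t), nous prenons 3 dérivées. La dérivée de la vitesse donne l'accélération: a(t) = 7·cos(t). En dérivant l'accélération, nous obtenons le jerk: j(t) = -7·sin(t). En dérivant le jerk, nous obtenons le snap: s(t) = -7·cos(t). En utilisant s(t) = -7·cos(t) et en substituant t = 8.575470615386639, nous trouvons s = 4.62352355755262.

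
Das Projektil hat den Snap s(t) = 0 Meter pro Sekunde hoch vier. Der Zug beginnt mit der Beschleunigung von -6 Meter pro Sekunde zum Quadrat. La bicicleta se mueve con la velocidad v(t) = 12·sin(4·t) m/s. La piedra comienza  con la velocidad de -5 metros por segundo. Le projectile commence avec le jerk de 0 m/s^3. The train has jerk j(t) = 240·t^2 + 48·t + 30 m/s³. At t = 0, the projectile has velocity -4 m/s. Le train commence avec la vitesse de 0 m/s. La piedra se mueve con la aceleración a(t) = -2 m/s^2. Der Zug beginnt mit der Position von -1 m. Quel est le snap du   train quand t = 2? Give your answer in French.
Nous devons dériver notre équation du jerk j(t) = 240·t^2 + 48·t + 30 1 fois. En dérivant le jerk, nous obtenons le snap: s(t) = 480·t + 48. En utilisant s(t) = 480·t + 48 et en substituant t = 2, nous trouvons s = 1008.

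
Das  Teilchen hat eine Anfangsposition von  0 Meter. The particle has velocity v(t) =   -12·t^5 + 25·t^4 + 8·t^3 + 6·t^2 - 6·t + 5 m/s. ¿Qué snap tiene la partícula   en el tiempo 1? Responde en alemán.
Um dies zu lösen, müssen wir 3 Ableitungen unserer Gleichung für die Geschwindigkeit v(t) = -12·t^5 + 25·t^4 + 8·t^3 + 6·t^2 - 6·t + 5 nehmen. Mit d/dt von v(t) finden wir a(t) = -60·t^4 + 100·t^3 + 24·t^2 + 12·t - 6. Die Ableitung von der Beschleunigung ergibt den Ruck: j(t) = -240·t^3 + 300·t^2 + 48·t + 12. Mit d/dt von j(t) finden wir s(t) = -720·t^2 + 600·t + 48. Wir haben den Snap s(t) = -720·t^2 + 600·t + 48. Durch Einsetzen von t = 1: s(1) = -72.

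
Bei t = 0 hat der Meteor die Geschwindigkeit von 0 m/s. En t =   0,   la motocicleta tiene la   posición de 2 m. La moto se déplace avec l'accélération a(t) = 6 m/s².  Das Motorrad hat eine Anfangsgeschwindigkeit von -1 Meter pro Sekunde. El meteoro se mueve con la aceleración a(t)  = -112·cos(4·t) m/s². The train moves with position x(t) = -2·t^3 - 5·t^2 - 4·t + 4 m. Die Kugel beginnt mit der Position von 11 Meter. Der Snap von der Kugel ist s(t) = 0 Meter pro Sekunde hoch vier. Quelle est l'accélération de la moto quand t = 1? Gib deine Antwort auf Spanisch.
Tenemos la aceleración a(t) = 6. Sustituyendo t = 1: a(1) = 6.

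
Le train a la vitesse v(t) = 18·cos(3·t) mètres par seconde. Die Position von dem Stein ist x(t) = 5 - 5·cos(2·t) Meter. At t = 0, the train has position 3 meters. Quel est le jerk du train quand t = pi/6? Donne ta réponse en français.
Nous devons dériver notre équation de la vitesse v(t) = 18·cos(3·t) 2 fois. La dérivée de la vitesse donne l'accélération: a(t) = -54·sin(3·t). La dérivée de l'accélération donne le jerk: j(t) = -162·cos(3·t). En utilisant j(t) = -162·cos(3·t) et en substituant t = pi/6, nous trouvons j = 0.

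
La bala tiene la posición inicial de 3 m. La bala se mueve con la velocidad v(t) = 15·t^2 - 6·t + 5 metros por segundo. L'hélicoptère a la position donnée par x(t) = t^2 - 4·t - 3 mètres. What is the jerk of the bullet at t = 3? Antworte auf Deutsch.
Um dies zu lösen, müssen wir 2 Ableitungen unserer Gleichung für die Geschwindigkeit v(t) = 15·t^2 - 6·t + 5 nehmen. Mit d/dt von v(t) finden wir a(t) = 30·t - 6. Durch Ableiten von der Beschleunigung erhalten wir den Ruck: j(t) = 30. Mit j(t) = 30 und Einsetzen von t = 3, finden wir j = 30.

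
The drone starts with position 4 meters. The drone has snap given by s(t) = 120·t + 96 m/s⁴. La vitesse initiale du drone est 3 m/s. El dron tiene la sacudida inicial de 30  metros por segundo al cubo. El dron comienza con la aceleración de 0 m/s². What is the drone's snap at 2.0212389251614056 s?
We have snap s(t) = 120·t + 96. Substituting t = 2.0212389251614056: s(2.0212389251614056) = 338.548671019369.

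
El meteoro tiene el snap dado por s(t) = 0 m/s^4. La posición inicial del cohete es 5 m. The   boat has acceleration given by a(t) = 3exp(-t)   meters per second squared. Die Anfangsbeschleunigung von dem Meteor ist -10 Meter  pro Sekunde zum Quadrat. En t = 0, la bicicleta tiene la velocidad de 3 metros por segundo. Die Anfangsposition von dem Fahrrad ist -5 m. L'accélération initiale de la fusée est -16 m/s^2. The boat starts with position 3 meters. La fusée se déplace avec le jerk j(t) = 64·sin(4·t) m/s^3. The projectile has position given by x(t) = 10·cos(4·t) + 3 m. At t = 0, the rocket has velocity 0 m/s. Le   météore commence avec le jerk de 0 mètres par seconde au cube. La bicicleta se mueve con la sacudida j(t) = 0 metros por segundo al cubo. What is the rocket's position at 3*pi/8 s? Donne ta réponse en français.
Pour résoudre ceci, nous devons prendre 3 intégrales de notre équation du jerk j(t) = 64·sin(4·t). La primitive du jerk est l'accélération. En utilisant a(0) = -16, nous obtenons a(t) = -16·cos(4·t). La primitive de l'accélération est la vitesse. En utilisant v(0) = 0, nous obtenons v(t) = -4·sin(4·t). La primitive de la vitesse, avec x(0) = 5, donne la position: x(t) = cos(4·t) + 4. En utilisant x(t) = cos(4·t) + 4 et en substituant t = 3*pi/8, nous trouvons x = 4.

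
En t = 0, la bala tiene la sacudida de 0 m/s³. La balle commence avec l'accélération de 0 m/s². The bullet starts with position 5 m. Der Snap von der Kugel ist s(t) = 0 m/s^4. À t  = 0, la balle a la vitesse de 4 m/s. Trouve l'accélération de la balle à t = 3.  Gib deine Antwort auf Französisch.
Pour résoudre ceci, nous devons prendre 2 primitives de notre équation du snap s(t) = 0. L'intégrale du snap, avec j(0) = 0, donne le jerk: j(t) = 0. En intégrant le jerk et en utilisant la condition initiale a(0) = 0, nous obtenons a(t) = 0. En utilisant a(t) = 0 et en substituant t = 3, nous trouvons a = 0.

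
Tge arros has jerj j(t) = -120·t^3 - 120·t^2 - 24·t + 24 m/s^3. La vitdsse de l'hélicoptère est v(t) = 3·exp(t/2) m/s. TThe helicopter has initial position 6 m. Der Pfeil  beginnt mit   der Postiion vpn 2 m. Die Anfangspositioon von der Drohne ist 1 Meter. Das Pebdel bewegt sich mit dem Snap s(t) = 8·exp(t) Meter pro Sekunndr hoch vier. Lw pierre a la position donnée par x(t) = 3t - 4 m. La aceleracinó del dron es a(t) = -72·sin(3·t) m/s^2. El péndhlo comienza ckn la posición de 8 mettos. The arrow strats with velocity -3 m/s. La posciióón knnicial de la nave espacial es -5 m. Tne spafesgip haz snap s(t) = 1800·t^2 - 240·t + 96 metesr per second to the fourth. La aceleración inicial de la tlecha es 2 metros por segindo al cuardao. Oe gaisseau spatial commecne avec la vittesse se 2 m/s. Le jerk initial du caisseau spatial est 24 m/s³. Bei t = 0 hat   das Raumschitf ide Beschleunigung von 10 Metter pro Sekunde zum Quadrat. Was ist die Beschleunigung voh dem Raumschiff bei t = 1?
Wir müssen unsere Gleichung für den Snap s(t) = 1800·t^2 - 240·t + 96 2-mal integrieren. Durch Integration von dem Snap und Verwendung der Anfangsbedingung j(0) = 24, erhalten wir j(t) = 600·t^3 - 120·t^2 + 96·t + 24. Mit ∫j(t)dt und Anwendung von a(0) = 10, finden wir a(t) = 150·t^4 - 40·t^3 + 48·t^2 + 24·t + 10. Mit a(t) = 150·t^4 - 40·t^3 + 48·t^2 + 24·t + 10 und Einsetzen von t = 1, finden wir a = 192.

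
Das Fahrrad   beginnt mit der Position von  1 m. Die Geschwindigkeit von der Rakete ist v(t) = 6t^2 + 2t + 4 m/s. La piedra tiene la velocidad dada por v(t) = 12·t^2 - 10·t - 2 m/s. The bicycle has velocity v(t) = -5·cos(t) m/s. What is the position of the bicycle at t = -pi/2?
To solve this, we need to take 1 antiderivative of our velocity equation v(t) = -5·cos(t). Finding the integral of v(t) and using x(0) = 1: x(t) = 1 - 5·sin(t). We have position x(t) = 1 - 5·sin(t). Substituting t = -pi/2: x(-pi/2) = 6.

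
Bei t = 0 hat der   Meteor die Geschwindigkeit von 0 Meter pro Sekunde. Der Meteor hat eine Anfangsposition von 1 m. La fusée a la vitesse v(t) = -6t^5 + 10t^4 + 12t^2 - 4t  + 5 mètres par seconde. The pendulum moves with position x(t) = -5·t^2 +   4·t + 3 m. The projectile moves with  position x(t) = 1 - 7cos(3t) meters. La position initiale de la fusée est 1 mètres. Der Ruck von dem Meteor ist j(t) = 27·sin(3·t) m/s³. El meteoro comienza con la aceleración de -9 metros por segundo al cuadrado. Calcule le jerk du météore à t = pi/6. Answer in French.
Nous avons le jerk j(t) = 27·sin(3·t). En substituant t = pi/6: j(pi/6) = 27.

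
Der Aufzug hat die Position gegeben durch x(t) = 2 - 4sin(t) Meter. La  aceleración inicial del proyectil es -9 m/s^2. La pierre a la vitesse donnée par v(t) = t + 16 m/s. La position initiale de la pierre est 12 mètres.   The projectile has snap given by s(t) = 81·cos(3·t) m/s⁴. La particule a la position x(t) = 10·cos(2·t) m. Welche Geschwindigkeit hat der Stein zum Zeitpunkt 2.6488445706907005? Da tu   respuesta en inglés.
We have velocity v(t) = t + 16. Substituting t = 2.6488445706907005: v(2.6488445706907005) = 18.6488445706907.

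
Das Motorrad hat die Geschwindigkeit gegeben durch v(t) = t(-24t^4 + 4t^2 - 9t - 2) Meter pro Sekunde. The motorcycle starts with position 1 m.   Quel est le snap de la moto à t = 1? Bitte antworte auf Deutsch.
Wir müssen unsere Gleichung für die Geschwindigkeit v(t) = t·(-24·t^4 + 4·t^2 - 9·t - 2) 3-mal ableiten. Die Ableitung von der Geschwindigkeit ergibt die Beschleunigung: a(t) = -24·t^4 + 4·t^2 + t·(-96·t^3 + 8·t - 9) - 9·t - 2. Die Ableitung von der Beschleunigung ergibt den Ruck: j(t) = -192·t^3 + t·(8 - 288·t^2) + 16·t - 18. Durch Ableiten von dem Ruck erhalten wir den Snap: s(t) = 24 - 1440·t^2. Mit s(t) = 24 - 1440·t^2 und Einsetzen von t = 1, finden wir s = -1416.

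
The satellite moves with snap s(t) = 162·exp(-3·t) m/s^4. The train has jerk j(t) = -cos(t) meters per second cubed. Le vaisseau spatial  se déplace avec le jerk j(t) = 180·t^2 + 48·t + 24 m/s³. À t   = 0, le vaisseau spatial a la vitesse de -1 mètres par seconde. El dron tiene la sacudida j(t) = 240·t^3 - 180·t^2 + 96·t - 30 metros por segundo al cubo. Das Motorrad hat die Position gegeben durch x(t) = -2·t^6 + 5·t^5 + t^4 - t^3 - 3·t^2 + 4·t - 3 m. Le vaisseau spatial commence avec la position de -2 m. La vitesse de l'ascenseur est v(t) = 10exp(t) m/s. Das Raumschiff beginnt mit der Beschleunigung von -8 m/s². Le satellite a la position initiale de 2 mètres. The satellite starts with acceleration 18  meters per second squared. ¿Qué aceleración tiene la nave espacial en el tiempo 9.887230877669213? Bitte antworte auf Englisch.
To solve this, we need to take 1 integral of our jerk equation j(t) = 180·t^2 + 48·t + 24. The integral of jerk is acceleration. Using a(0) = -8, we get a(t) = 60·t^3 + 24·t^2 + 24·t - 8. We have acceleration a(t) = 60·t^3 + 24·t^2 + 24·t - 8. Substituting t = 9.887230877669213: a(9.887230877669213) = 60568.4296960526.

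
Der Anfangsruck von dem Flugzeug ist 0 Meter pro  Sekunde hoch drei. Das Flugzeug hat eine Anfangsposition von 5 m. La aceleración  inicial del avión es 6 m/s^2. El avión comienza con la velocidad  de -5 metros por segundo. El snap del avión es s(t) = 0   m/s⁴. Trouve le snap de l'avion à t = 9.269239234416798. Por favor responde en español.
De la ecuación del snap s(t) = 0, sustituimos t = 9.269239234416798 para obtener s = 0.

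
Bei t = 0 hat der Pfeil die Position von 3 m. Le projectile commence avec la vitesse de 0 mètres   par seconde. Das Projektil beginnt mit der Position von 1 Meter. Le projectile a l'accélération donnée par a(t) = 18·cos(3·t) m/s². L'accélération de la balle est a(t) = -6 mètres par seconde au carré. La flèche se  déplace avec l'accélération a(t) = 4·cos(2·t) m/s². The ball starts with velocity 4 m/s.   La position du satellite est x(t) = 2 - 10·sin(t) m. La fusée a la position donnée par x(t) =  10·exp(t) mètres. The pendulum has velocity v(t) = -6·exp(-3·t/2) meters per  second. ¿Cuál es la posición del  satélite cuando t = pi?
Tenemos la posición x(t) = 2 - 10·sin(t). Sustituyendo t = pi: x(pi) = 2.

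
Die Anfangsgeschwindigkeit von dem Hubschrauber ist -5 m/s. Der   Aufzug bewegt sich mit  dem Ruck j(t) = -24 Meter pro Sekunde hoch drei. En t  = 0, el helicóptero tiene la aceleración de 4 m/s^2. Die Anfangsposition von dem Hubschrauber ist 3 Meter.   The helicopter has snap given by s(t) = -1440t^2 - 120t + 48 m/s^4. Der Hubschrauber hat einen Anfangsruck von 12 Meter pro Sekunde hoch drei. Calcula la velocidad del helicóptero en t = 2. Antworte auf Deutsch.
Um dies zu lösen, müssen wir 3 Integrale unserer Gleichung für den Snap s(t) = -1440·t^2 - 120·t + 48 finden. Durch Integration von dem Snap und Verwendung der Anfangsbedingung j(0) = 12, erhalten wir j(t) = -480·t^3 - 60·t^2 + 48·t + 12. Das Integral von dem Ruck, mit a(0) = 4, ergibt die Beschleunigung: a(t) = -120·t^4 - 20·t^3 + 24·t^2 + 12·t + 4. Das Integral von der Beschleunigung, mit v(0) = -5, ergibt die Geschwindigkeit: v(t) = -24·t^5 - 5·t^4 + 8·t^3 + 6·t^2 + 4·t - 5. Aus der Gleichung für die Geschwindigkeit v(t) = -24·t^5 - 5·t^4 + 8·t^3 + 6·t^2 + 4·t - 5, setzen wir t = 2 ein und erhalten v = -757.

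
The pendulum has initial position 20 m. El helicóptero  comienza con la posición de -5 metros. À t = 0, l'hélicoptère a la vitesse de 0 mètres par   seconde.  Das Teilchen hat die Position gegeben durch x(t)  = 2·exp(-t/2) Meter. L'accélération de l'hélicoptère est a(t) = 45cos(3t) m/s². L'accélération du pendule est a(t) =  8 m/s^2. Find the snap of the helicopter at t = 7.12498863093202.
We must differentiate our acceleration equation a(t) = 45·cos(3·t) 2 times. Differentiating acceleration, we get jerk: j(t) = -135·sin(3·t). Taking d/dt of j(t), we find s(t) = -405·cos(3·t). We have snap s(t) = -405·cos(3·t). Substituting t = 7.12498863093202: s(7.12498863093202) = 330.516659459216.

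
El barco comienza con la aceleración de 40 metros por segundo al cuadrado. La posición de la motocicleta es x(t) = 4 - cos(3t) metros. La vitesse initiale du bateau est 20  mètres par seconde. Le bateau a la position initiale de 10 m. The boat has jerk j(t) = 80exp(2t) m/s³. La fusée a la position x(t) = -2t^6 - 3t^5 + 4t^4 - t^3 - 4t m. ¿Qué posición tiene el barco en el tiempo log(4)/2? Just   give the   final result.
La respuesta es 40.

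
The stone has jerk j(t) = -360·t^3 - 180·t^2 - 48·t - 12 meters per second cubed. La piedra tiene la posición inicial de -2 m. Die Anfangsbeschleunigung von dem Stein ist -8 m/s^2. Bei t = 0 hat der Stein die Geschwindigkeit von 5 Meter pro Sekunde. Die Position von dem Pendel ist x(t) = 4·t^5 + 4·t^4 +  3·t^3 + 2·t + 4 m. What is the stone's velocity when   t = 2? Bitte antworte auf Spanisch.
Debemos encontrar la integral de nuestra ecuación de la sacudida j(t) = -360·t^3 - 180·t^2 - 48·t - 12 2 veces. Integrando la sacudida y usando la condición inicial a(0) = -8, obtenemos a(t) = -90·t^4 - 60·t^3 - 24·t^2 - 12·t - 8. Integrando la aceleración y usando la condición inicial v(0) = 5, obtenemos v(t) = -18·t^5 - 15·t^4 - 8·t^3 - 6·t^2 - 8·t + 5. De la ecuación de la velocidad v(t) = -18·t^5 - 15·t^4 - 8·t^3 - 6·t^2 - 8·t + 5, sustituimos t = 2 para obtener v = -915.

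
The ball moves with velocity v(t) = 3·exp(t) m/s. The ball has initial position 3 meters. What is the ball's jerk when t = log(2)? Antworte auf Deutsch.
Wir müssen unsere Gleichung für die Geschwindigkeit v(t) = 3·exp(t) 2-mal ableiten. Mit d/dt von v(t) finden wir a(t) = 3·exp(t). Die Ableitung von der Beschleunigung ergibt den Ruck: j(t) = 3·exp(t). Mit j(t) = 3·exp(t) und Einsetzen von t = log(2), finden wir j = 6.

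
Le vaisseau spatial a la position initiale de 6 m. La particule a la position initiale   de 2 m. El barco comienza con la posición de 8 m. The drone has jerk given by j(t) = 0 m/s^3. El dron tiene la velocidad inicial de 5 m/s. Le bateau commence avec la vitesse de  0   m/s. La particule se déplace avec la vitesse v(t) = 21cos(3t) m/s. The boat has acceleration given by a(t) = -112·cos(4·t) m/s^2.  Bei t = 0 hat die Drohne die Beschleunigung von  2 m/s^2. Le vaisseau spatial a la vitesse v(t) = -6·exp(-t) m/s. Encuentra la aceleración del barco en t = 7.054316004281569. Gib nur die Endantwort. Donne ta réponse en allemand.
a(7.054316004281569) = 111.817659205263.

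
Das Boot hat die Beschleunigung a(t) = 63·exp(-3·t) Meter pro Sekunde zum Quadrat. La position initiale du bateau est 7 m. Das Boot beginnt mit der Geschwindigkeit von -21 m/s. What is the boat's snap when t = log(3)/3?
We must differentiate our acceleration equation a(t) = 63·exp(-3·t) 2 times. The derivative of acceleration gives jerk: j(t) = -189·exp(-3·t). Differentiating jerk, we get snap: s(t) = 567·exp(-3·t). From the given snap equation s(t) = 567·exp(-3·t), we substitute t = log(3)/3 to get s = 189.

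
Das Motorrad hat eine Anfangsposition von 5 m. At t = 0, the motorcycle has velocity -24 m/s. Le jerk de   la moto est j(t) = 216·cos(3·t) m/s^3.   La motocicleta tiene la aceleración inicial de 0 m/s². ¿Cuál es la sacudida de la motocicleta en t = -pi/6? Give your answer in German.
Aus der Gleichung für den Ruck j(t) = 216·cos(3·t), setzen wir t = -pi/6 ein und erhalten j = 0.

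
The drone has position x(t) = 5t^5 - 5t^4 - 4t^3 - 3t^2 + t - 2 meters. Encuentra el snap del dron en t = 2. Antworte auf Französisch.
En partant de la position x(t) = 5·t^5 - 5·t^4 - 4·t^3 - 3·t^2 + t - 2, nous prenons 4 dérivées. La dérivée de la position donne la vitesse: v(t) = 25·t^4 - 20·t^3 - 12·t^2 - 6·t + 1. En prenant d/dt de v(t), nous trouvons a(t) = 100·t^3 - 60·t^2 - 24·t - 6. En dérivant l'accélération, nous obtenons le jerk: j(t) = 300·t^2 - 120·t - 24. La dérivée du jerk donne le snap: s(t) = 600·t - 120. De l'équation du snap s(t) = 600·t - 120, nous substituons t = 2 pour obtenir s = 1080.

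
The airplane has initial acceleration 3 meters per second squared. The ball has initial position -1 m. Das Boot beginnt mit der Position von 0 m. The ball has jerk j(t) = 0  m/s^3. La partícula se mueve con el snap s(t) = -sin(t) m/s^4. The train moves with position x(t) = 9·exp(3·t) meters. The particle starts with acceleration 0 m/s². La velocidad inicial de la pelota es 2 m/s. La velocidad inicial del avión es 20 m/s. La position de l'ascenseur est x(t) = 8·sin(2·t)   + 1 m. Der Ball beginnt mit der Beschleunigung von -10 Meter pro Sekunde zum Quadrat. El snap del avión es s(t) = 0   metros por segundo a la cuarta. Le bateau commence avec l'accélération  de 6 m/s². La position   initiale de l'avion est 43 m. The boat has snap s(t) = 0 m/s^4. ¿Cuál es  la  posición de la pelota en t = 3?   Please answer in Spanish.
Necesitamos integrar nuestra ecuación de la sacudida j(t) = 0 3 veces. La antiderivada de la sacudida es la aceleración. Usando a(0) = -10, obtenemos a(t) = -10. Tomando ∫a(t)dt y aplicando v(0) = 2, encontramos v(t) = 2 - 10·t. Tomando ∫v(t)dt y aplicando x(0) = -1, encontramos x(t) = -5·t^2 + 2·t - 1. De la ecuación de la posición x(t) = -5·t^2 + 2·t - 1, sustituimos t = 3 para obtener x = -40.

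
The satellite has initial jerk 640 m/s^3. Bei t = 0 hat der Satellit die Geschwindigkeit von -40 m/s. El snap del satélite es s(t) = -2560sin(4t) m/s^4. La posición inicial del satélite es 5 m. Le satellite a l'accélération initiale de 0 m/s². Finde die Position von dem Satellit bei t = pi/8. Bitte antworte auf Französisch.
Nous devons intégrer notre équation du snap s(t) = -2560·sin(4·t) 4 fois. En prenant ∫s(t)dt et en appliquant j(0) = 640, nous trouvons j(t) = 640·cos(4·t). En prenant ∫j(t)dt et en appliquant a(0) = 0, nous trouvons a(t) = 160·sin(4·t). En intégrant l'accélération et en utilisant la condition initiale v(0) = -40, nous obtenons v(t) = -40·cos(4·t). En intégrant la vitesse et en utilisant la condition initiale x(0) = 5, nous obtenons x(t) = 5 - 10·sin(4·t). De l'équation de la position x(t) = 5 - 10·sin(4·t), nous substituons t = pi/8 pour obtenir x = -5.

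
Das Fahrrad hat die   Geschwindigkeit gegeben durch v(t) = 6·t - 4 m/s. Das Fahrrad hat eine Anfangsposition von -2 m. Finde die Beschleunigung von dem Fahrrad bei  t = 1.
Wir müssen unsere Gleichung für die Geschwindigkeit v(t) = 6·t - 4 1-mal ableiten. Mit d/dt von v(t) finden wir a(t) = 6. Wir haben die Beschleunigung a(t) = 6. Durch Einsetzen von t = 1: a(1) = 6.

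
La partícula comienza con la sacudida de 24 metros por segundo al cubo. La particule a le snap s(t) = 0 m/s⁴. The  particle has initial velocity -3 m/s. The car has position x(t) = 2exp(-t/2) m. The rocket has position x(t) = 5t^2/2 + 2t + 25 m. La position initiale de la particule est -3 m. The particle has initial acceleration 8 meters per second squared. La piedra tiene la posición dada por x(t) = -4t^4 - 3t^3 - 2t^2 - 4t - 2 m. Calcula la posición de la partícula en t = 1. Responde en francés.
Nous devons trouver la primitive de notre équation du snap s(t) = 0 4 fois. L'intégrale du snap est le jerk. En utilisant j(0) = 24, nous obtenons j(t) = 24. En prenant ∫j(t)dt et en appliquant a(0) = 8, nous trouvons a(t) = 24·t + 8. En intégrant l'accélération et en utilisant la condition initiale v(0) = -3, nous obtenons v(t) = 12·t^2 + 8·t - 3. La primitive de la vitesse est la position. En utilisant x(0) = -3, nous obtenons x(t) = 4·t^3 + 4·t^2 - 3·t - 3. De l'équation de la position x(t) = 4·t^3 + 4·t^2 - 3·t - 3, nous substituons t = 1 pour obtenir x = 2.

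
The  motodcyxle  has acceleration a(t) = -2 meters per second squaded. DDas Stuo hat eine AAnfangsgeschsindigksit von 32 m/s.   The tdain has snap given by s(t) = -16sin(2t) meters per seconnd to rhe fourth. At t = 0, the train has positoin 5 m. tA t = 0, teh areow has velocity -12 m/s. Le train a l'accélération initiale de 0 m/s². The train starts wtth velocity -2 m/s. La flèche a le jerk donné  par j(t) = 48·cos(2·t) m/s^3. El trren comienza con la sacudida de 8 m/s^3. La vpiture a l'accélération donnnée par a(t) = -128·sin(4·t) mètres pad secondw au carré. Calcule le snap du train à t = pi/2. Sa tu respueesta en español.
Usando s(t) = -16·sin(2·t) y sustituyendo t = pi/2, encontramos s = 0.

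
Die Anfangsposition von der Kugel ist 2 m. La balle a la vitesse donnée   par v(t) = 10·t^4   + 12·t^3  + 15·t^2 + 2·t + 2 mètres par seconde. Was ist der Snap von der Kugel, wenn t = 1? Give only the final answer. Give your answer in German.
s(1) = 312.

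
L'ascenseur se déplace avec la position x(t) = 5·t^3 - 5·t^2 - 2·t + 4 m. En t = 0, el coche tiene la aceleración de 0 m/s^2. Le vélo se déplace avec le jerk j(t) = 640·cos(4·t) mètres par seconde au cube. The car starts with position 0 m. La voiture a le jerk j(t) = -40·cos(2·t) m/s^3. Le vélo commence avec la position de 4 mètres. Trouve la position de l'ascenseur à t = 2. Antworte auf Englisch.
We have position x(t) = 5·t^3 - 5·t^2 - 2·t + 4. Substituting t = 2: x(2) = 20.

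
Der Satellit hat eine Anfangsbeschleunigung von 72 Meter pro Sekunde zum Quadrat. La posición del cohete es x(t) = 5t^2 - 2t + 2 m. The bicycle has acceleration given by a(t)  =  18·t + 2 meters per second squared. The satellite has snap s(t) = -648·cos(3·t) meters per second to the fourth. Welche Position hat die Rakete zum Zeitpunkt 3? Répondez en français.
Nous avons la position x(t) = 5·t^2 - 2·t + 2. En substituant t = 3: x(3) = 41.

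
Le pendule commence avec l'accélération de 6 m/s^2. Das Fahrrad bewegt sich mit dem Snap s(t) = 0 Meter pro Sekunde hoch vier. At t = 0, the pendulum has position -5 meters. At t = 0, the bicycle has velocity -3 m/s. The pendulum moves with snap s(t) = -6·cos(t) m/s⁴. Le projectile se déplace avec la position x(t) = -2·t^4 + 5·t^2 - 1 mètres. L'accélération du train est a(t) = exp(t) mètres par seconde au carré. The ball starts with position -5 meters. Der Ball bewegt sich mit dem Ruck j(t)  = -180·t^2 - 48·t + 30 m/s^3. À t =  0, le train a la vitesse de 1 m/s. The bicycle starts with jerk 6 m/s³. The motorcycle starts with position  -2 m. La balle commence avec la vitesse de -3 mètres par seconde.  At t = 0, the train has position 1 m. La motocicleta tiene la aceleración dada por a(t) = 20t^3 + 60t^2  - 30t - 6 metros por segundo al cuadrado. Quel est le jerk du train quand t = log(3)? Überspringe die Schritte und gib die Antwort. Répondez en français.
Le jerk à t = log(3) est j = 3.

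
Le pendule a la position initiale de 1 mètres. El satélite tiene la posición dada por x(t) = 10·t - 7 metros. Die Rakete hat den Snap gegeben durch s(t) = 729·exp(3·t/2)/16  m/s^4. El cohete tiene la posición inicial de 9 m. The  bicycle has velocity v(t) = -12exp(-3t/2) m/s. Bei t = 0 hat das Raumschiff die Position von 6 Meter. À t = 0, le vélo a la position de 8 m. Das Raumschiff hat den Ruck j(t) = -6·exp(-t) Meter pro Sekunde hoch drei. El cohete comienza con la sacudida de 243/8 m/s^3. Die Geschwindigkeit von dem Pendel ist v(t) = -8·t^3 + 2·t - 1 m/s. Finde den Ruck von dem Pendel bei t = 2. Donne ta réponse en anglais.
To solve this, we need to take 2 derivatives of our velocity equation v(t) = -8·t^3 + 2·t - 1. Taking d/dt of v(t), we find a(t) = 2 - 24·t^2. Taking d/dt of a(t), we find j(t) = -48·t. We have jerk j(t) = -48·t. Substituting t = 2: j(2) = -96.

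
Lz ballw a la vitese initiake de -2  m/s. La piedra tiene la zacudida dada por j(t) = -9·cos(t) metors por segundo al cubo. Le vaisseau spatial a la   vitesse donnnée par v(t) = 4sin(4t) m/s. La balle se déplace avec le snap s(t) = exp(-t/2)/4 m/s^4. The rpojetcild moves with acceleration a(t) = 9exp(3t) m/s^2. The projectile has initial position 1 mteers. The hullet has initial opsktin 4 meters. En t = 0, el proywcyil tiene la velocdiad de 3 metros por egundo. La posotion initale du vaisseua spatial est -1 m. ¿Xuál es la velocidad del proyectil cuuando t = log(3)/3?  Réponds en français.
Nous devons intégrer notre équation de l'accélération a(t) = 9·exp(3·t) 1 fois. L'intégrale de l'accélération, avec v(0) = 3, donne la vitesse: v(t) = 3·exp(3·t). Nous avons la vitesse v(t) = 3·exp(3·t). En substituant t = log(3)/3: v(log(3)/3) = 9.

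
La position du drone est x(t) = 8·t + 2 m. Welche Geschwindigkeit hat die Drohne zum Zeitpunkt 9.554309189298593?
Wir müssen unsere Gleichung für die Position x(t) = 8·t + 2 1-mal ableiten. Mit d/dt von x(t) finden wir v(t) = 8. Wir haben die Geschwindigkeit v(t) = 8. Durch Einsetzen von t = 9.554309189298593: v(9.554309189298593) = 8.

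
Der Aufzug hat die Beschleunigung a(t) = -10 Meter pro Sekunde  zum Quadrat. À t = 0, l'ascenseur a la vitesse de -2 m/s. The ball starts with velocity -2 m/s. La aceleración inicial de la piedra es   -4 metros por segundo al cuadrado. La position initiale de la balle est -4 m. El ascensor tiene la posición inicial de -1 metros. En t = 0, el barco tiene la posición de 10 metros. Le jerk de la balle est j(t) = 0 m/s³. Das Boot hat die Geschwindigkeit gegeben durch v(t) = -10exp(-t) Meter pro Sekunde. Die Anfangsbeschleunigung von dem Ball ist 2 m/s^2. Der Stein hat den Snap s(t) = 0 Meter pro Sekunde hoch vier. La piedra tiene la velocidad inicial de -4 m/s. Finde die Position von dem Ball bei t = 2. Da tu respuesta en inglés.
To solve this, we need to take 3 integrals of our jerk equation j(t) = 0. The integral of jerk is acceleration. Using a(0) = 2, we get a(t) = 2. Finding the antiderivative of a(t) and using v(0) = -2: v(t) = 2·t - 2. The integral of velocity, with x(0) = -4, gives position: x(t) = t^2 - 2·t - 4. We have position x(t) = t^2 - 2·t - 4. Substituting t = 2: x(2) = -4.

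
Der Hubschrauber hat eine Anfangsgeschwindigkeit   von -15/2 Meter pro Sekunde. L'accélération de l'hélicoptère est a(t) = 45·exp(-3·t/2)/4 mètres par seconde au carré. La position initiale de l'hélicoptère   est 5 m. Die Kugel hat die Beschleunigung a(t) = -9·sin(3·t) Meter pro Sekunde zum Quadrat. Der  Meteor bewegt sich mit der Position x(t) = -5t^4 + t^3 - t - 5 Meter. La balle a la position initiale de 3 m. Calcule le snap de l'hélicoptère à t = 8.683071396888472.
Nous devons dériver notre équation de l'accélération a(t) = 45·exp(-3·t/2)/4 2 fois. La dérivée de l'accélération donne le jerk: j(t) = -135·exp(-3·t/2)/8. La dérivée du jerk donne le snap: s(t) = 405·exp(-3·t/2)/16. En utilisant s(t) = 405·exp(-3·t/2)/16 et en substituant t = 8.683071396888472, nous trouvons s = 0.0000558238840566816.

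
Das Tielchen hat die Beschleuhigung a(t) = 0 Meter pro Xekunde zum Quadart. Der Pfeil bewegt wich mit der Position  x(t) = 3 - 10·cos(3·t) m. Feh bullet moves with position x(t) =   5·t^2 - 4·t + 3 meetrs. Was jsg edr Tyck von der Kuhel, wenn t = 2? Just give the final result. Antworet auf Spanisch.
La sacudida en t = 2 es j = 0.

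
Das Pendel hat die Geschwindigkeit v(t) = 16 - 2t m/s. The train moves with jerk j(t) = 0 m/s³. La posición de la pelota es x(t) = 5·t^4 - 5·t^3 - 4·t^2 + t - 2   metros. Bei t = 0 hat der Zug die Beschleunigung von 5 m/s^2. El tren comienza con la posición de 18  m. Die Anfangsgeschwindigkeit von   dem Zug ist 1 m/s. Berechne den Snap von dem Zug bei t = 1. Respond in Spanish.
Para resolver esto, necesitamos tomar 1 derivada de nuestra ecuación de la sacudida j(t) = 0. Derivando la sacudida, obtenemos el snap: s(t) = 0. Usando s(t) = 0 y sustituyendo t = 1, encontramos s = 0.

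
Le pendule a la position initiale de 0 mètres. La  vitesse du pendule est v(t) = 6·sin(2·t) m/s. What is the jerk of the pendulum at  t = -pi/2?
To solve this, we need to take 2 derivatives of our velocity equation v(t) = 6·sin(2·t). Differentiating velocity, we get acceleration: a(t) = 12·cos(2·t). Differentiating acceleration, we get jerk: j(t) = -24·sin(2·t). From the given jerk equation j(t) = -24·sin(2·t), we substitute t = -pi/2 to get j = 0.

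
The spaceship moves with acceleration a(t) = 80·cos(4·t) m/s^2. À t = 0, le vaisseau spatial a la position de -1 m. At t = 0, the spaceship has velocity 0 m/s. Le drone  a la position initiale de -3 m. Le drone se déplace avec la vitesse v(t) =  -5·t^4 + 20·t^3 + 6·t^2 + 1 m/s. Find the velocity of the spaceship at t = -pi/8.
To find the answer, we compute 1 antiderivative of a(t) = 80·cos(4·t). Integrating acceleration and using the initial condition v(0) = 0, we get v(t) = 20·sin(4·t). From the given velocity equation v(t) = 20·sin(4·t), we substitute t = -pi/8 to get v = -20.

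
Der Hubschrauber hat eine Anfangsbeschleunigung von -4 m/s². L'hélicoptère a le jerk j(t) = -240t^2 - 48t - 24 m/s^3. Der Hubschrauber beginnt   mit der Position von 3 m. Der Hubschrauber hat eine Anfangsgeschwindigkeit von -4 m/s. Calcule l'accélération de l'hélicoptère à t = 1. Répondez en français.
Nous devons intégrer notre équation du jerk j(t) = -240·t^2 - 48·t - 24 1 fois. En prenant ∫j(t)dt et en appliquant a(0) = -4, nous trouvons a(t) = -80·t^3 - 24·t^2 - 24·t - 4. En utilisant a(t) = -80·t^3 - 24·t^2 - 24·t - 4 et en substituant t = 1, nous trouvons a = -132.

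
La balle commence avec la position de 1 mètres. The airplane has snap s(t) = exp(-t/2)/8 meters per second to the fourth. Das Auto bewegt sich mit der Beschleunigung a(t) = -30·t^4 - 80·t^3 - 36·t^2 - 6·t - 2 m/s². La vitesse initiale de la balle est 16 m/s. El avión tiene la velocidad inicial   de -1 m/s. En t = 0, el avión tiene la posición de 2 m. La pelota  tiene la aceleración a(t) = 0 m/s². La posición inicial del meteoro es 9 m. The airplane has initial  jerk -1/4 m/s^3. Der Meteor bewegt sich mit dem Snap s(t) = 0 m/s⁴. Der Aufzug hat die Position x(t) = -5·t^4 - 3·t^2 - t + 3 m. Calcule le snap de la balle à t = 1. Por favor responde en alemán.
Ausgehend von der Beschleunigung a(t) = 0, nehmen wir 2 Ableitungen. Die Ableitung von der Beschleunigung ergibt den Ruck: j(t) = 0. Die Ableitung von dem Ruck ergibt den Snap: s(t) = 0. Mit s(t) = 0 und Einsetzen von t = 1, finden wir s = 0.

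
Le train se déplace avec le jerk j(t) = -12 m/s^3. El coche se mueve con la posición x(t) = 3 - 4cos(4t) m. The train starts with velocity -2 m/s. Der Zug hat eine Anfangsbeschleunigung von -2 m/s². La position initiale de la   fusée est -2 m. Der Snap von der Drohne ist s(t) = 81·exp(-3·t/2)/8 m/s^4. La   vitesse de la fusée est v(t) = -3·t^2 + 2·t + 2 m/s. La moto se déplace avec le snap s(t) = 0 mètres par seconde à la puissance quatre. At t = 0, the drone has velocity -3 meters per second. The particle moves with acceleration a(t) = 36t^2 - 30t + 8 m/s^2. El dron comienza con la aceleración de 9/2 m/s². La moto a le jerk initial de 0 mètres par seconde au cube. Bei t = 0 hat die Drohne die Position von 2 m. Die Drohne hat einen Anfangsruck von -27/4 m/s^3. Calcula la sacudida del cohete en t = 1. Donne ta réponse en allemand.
Wir müssen unsere Gleichung für die Geschwindigkeit v(t) = -3·t^2 + 2·t + 2 2-mal ableiten. Durch Ableiten von der Geschwindigkeit erhalten wir die Beschleunigung: a(t) = 2 - 6·t. Die Ableitung von der Beschleunigung ergibt den Ruck: j(t) = -6. Aus der Gleichung für den Ruck j(t) = -6, setzen wir t = 1 ein und erhalten j = -6.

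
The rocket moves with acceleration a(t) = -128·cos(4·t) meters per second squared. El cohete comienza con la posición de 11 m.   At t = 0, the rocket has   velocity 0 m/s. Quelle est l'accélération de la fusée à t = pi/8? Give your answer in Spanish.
Tenemos la aceleración a(t) = -128·cos(4·t). Sustituyendo t = pi/8: a(pi/8) = 0.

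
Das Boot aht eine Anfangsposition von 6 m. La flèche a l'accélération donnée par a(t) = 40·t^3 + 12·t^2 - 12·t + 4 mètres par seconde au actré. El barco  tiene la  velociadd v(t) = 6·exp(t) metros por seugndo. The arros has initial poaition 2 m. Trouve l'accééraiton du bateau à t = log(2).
Nous devons dériver notre équation de la vitesse v(t) = 6·exp(t) 1 fois. La dérivée de la vitesse donne l'accélération: a(t) = 6·exp(t). Nous avons l'accélération a(t) = 6·exp(t). En substituant t = log(2): a(log(2)) = 12.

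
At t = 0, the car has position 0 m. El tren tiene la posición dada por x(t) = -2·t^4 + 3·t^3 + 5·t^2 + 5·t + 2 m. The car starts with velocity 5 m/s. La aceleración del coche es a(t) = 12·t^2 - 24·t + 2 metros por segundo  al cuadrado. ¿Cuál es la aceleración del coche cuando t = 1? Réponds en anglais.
Using a(t) = 12·t^2 - 24·t + 2 and substituting t = 1, we find a = -10.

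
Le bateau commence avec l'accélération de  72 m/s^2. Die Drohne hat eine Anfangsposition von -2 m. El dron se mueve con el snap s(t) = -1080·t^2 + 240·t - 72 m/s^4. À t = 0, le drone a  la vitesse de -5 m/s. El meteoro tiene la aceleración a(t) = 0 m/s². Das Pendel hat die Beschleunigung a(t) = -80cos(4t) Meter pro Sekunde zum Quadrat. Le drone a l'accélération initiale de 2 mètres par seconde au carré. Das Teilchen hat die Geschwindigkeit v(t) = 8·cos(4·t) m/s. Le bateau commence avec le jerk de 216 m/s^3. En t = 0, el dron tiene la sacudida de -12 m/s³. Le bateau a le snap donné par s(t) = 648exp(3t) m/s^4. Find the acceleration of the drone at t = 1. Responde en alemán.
Um dies zu lösen, müssen wir 2 Stammfunktionen unserer Gleichung für den Snap s(t) = -1080·t^2 + 240·t - 72 finden. Die Stammfunktion von dem Snap, mit j(0) = -12, ergibt den Ruck: j(t) = -360·t^3 + 120·t^2 - 72·t - 12. Mit ∫j(t)dt und Anwendung von a(0) = 2, finden wir a(t) = -90·t^4 + 40·t^3 - 36·t^2 - 12·t + 2. Aus der Gleichung für die Beschleunigung a(t) = -90·t^4 + 40·t^3 - 36·t^2 - 12·t + 2, setzen wir t = 1 ein und erhalten a = -96.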